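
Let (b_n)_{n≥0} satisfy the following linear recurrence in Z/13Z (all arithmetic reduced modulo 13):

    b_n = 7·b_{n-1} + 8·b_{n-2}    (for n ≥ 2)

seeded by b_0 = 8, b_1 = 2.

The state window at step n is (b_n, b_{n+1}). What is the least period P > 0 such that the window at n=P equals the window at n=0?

n=0: window = (8, 2)
n=1: window = (2, 0)
n=2: window = (0, 3)
n=3: window = (3, 8)
n=4: window = (8, 2)
window at n=4 equals window at n=0 → period = 4

4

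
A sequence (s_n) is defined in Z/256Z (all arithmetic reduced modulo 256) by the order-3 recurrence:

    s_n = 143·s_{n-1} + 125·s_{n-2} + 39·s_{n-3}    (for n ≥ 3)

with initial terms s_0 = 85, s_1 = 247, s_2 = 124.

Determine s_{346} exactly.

s_3 = 143·124 + 125·247 + 39·85 = 210
s_4 = 143·210 + 125·124 + 39·247 = 123
s_5 = 143·123 + 125·210 + 39·124 = 35
s_6 = 143·35 + 125·123 + 39·210 = 154
s_7 = 143·154 + 125·35 + 39·123 = 218
s_8 = 143·218 + 125·154 + 39·35 = 77
Continuing the recurrence:
  s_9 = 235;  s_10 = 20;  s_11 = 166;  s_12 = 75;  s_13 = 255;  s_14 = 90
  s_15 = 54;  s_16 = 245;  s_17 = 239;  s_18 = 92;  s_19 = 106;  s_20 = 139
  s_21 = 107;  s_22 = 202;  s_23 = 66;  s_24 = 205;  s_25 = 131;  s_26 = 84
  s_27 = 30;  s_28 = 187;  s_29 = 231;  s_30 = 234;  s_31 = 254;  s_32 = 85
  s_33 = 39;  s_34 = 252;  s_35 = 194;  s_36 = 91;  s_37 = 243;  s_38 = 186
  s_39 = 106;  s_40 = 13;  s_41 = 91;  s_42 = 84;  s_43 = 86;  s_44 = 235
  s_45 = 15;  s_46 = 58;  s_47 = 134;  s_48 = 117;  s_49 = 159;  s_50 = 92
  s_51 = 218;  s_52 = 235;  s_53 = 187;  s_54 = 106;  s_55 = 82;  s_56 = 13
  s_57 = 115;  s_58 = 20;  s_59 = 78;  s_60 = 219;  s_61 = 119;  s_62 = 74
  s_63 = 206;  s_64 = 85;  s_65 = 87;  s_66 = 124;  s_67 = 178;  s_68 = 59
  s_69 = 195;  s_70 = 218;  s_71 = 250;  s_72 = 205;  s_73 = 203;  s_74 = 148
  s_75 = 6;  s_76 = 139;  s_77 = 31;  s_78 = 26;  s_79 = 214;  s_80 = 245
  s_81 = 79;  s_82 = 92;  s_83 = 74;  s_84 = 75;  s_85 = 11;  s_86 = 10
  s_87 = 98;  s_88 = 77;  s_89 = 99;  s_90 = 212;  s_91 = 126;  s_92 = 251
  s_93 = 7;  s_94 = 170;  s_95 = 158;  s_96 = 85;  s_97 = 135;  s_98 = 252
  s_99 = 162;  s_100 = 27;  s_101 = 147;  s_102 = 250;  s_103 = 138;  s_104 = 141
  s_105 = 59;  s_106 = 212;  s_107 = 182;  s_108 = 43;  s_109 = 47;  s_110 = 250
  s_111 = 38;  s_112 = 117;  s_113 = 255;  s_114 = 92;  s_115 = 186;  s_116 = 171
  s_117 = 91;  s_118 = 170;  s_119 = 114;  s_120 = 141;  s_121 = 83;  s_122 = 148
  s_123 = 174;  s_124 = 27;  s_125 = 151;  s_126 = 10;  s_127 = 110;  s_128 = 85
  s_129 = 183;  s_130 = 124;  s_131 = 146;  s_132 = 251;  s_133 = 99;  s_134 = 26
  s_135 = 26;  s_136 = 77;  s_137 = 171;  s_138 = 20;  s_139 = 102;  s_140 = 203
  s_141 = 63;  s_142 = 218;  s_143 = 118;  s_144 = 245;  s_145 = 175;  s_146 = 92
  s_147 = 42;  s_148 = 11;  s_149 = 171;  s_150 = 74;  s_151 = 130;  s_152 = 205
  s_153 = 67;  s_154 = 84;  s_155 = 222;  s_156 = 59;  s_157 = 39;  s_158 = 106
  s_159 = 62;  s_160 = 85;  s_161 = 231;  s_162 = 252;  s_163 = 130;  s_164 = 219
  s_165 = 51;  s_166 = 58;  s_167 = 170;  s_168 = 13;  s_169 = 27;  s_170 = 84
  s_171 = 22;  s_172 = 107;  s_173 = 79;  s_174 = 186;  s_175 = 198;  s_176 = 117
  s_177 = 95;  s_178 = 92;  s_179 = 154;  s_180 = 107;  s_181 = 251;  s_182 = 234
  s_183 = 146;  s_184 = 13;  s_185 = 51;  s_186 = 20;  s_187 = 14;  s_188 = 91
  s_189 = 183;  s_190 = 202;  s_191 = 14;  s_192 = 85;  s_193 = 23;  s_194 = 124
  s_195 = 114;  s_196 = 187;  s_197 = 3;  s_198 = 90;  s_199 = 58;  s_200 = 205
  s_201 = 139;  s_202 = 148;  s_203 = 198;  s_204 = 11;  s_205 = 95;  s_206 = 154
  s_207 = 22;  s_208 = 245;  s_209 = 15;  s_210 = 92;  s_211 = 10;  s_212 = 203
  s_213 = 75;  s_214 = 138;  s_215 = 162;  s_216 = 77;  s_217 = 35;  s_218 = 212
  s_219 = 62;  s_220 = 123;  s_221 = 71;  s_222 = 42;  s_223 = 222;  s_224 = 85
  s_225 = 71;  s_226 = 252;  s_227 = 98;  s_228 = 155;  s_229 = 211;  s_230 = 122
  s_231 = 202;  s_232 = 141;  s_233 = 251;  s_234 = 212;  s_235 = 118;  s_236 = 171
  s_237 = 111;  s_238 = 122;  s_239 = 102;  s_240 = 117;  s_241 = 191;  s_242 = 92
  s_243 = 122;  s_244 = 43;  s_245 = 155;  s_246 = 42;  s_247 = 178;  s_248 = 141
  s_249 = 19;  s_250 = 148;  s_251 = 110;  s_252 = 155;  s_253 = 215;  s_254 = 138
  s_255 = 174;  s_256 = 85;  s_257 = 119;  s_258 = 124;  s_259 = 82;  s_260 = 123
  s_261 = 163;  s_262 = 154;  s_263 = 90;  s_264 = 77;  s_265 = 107;  s_266 = 20
  s_267 = 38;  s_268 = 75;  s_269 = 127;  s_270 = 90;  s_271 = 182;  s_272 = 245
  s_273 = 111;  s_274 = 92;  s_275 = 234;  s_276 = 139;  s_277 = 235;  s_278 = 202
  s_279 = 194;  s_280 = 205;  s_281 = 3;  s_282 = 84;  s_283 = 158;  s_284 = 187
  s_285 = 103;  s_286 = 234;  s_287 = 126;  s_288 = 85;  s_289 = 167;  s_290 = 252
  s_291 = 66;  s_292 = 91;  s_293 = 115;  s_294 = 186;  s_295 = 234;  s_296 = 13
  s_297 = 219;  s_298 = 84;  s_299 = 214;  s_300 = 235;  s_301 = 143;  s_302 = 58
  s_303 = 6;  s_304 = 117;  s_305 = 31;  s_306 = 92;  s_307 = 90;  s_308 = 235
  s_309 = 59;  s_310 = 106;  s_311 = 210;  s_312 = 13;  s_313 = 243;  s_314 = 20
  s_315 = 206;  s_316 = 219;  s_317 = 247;  s_318 = 74;  s_319 = 78;  s_320 = 85
  s_321 = 215;  s_322 = 124;  s_323 = 50;  s_324 = 59;  s_325 = 67;  s_326 = 218
  s_327 = 122;  s_328 = 205;  s_329 = 75;  s_330 = 148;  s_331 = 134;  s_332 = 139
  s_333 = 159;  s_334 = 26;  s_335 = 86;  s_336 = 245;  s_337 = 207;  s_338 = 92
  s_339 = 202;  s_340 = 75;  s_341 = 139;  s_342 = 10;  s_343 = 226;  s_344 = 77
s_345 = 143·77 + 125·226 + 39·10 = 227
s_346 = 143·227 + 125·77 + 39·226 = 212

212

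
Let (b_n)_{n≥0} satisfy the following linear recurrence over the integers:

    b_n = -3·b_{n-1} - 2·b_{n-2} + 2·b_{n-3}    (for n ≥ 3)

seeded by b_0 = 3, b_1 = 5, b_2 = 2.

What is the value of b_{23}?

2249048

b_3 = -3·2 + -2·5 + 2·3 = -10
b_4 = -3·-10 + -2·2 + 2·5 = 36
b_5 = -3·36 + -2·-10 + 2·2 = -84
b_6 = -3·-84 + -2·36 + 2·-10 = 160
b_7 = -3·160 + -2·-84 + 2·36 = -240
b_8 = -3·-240 + -2·160 + 2·-84 = 232
b_9 = -3·232 + -2·-240 + 2·160 = 104
b_10 = -3·104 + -2·232 + 2·-240 = -1256
b_11 = -3·-1256 + -2·104 + 2·232 = 4024
b_12 = -3·4024 + -2·-1256 + 2·104 = -9352
b_13 = -3·-9352 + -2·4024 + 2·-1256 = 17496
b_14 = -3·17496 + -2·-9352 + 2·4024 = -25736
b_15 = -3·-25736 + -2·17496 + 2·-9352 = 23512
b_16 = -3·23512 + -2·-25736 + 2·17496 = 15928
b_17 = -3·15928 + -2·23512 + 2·-25736 = -146280
b_18 = -3·-146280 + -2·15928 + 2·23512 = 454008
b_19 = -3·454008 + -2·-146280 + 2·15928 = -1037608
b_20 = -3·-1037608 + -2·454008 + 2·-146280 = 1912248
b_21 = -3·1912248 + -2·-1037608 + 2·454008 = -2753512
b_22 = -3·-2753512 + -2·1912248 + 2·-1037608 = 2360824
b_23 = -3·2360824 + -2·-2753512 + 2·1912248 = 2249048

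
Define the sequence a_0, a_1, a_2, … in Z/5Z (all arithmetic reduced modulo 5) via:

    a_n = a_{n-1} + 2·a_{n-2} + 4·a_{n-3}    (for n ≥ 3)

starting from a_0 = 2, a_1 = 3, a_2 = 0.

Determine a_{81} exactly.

4

a_3 = 1·0 + 2·3 + 4·2 = 4
a_4 = 1·4 + 2·0 + 4·3 = 1
a_5 = 1·1 + 2·4 + 4·0 = 4
a_6 = 1·4 + 2·1 + 4·4 = 2
a_7 = 1·2 + 2·4 + 4·1 = 4
a_8 = 1·4 + 2·2 + 4·4 = 4
a_9 = 1·4 + 2·4 + 4·2 = 0
a_10 = 1·0 + 2·4 + 4·4 = 4
a_11 = 1·4 + 2·0 + 4·4 = 0
a_12 = 1·0 + 2·4 + 4·0 = 3
a_13 = 1·3 + 2·0 + 4·4 = 4
a_14 = 1·4 + 2·3 + 4·0 = 0
a_15 = 1·0 + 2·4 + 4·3 = 0
a_16 = 1·0 + 2·0 + 4·4 = 1
a_17 = 1·1 + 2·0 + 4·0 = 1
a_18 = 1·1 + 2·1 + 4·0 = 3
a_19 = 1·3 + 2·1 + 4·1 = 4
a_20 = 1·4 + 2·3 + 4·1 = 4
a_21 = 1·4 + 2·4 + 4·3 = 4
a_22 = 1·4 + 2·4 + 4·4 = 3
a_23 = 1·3 + 2·4 + 4·4 = 2
a_24 = 1·2 + 2·3 + 4·4 = 4
a_25 = 1·4 + 2·2 + 4·3 = 0
a_26 = 1·0 + 2·4 + 4·2 = 1
a_27 = 1·1 + 2·0 + 4·4 = 2
a_28 = 1·2 + 2·1 + 4·0 = 4
a_29 = 1·4 + 2·2 + 4·1 = 2
a_30 = 1·2 + 2·4 + 4·2 = 3
a_31 = 1·3 + 2·2 + 4·4 = 3
a_32 = 1·3 + 2·3 + 4·2 = 2
a_33 = 1·2 + 2·3 + 4·3 = 0
a_34 = 1·0 + 2·2 + 4·3 = 1
a_35 = 1·1 + 2·0 + 4·2 = 4
a_36 = 1·4 + 2·1 + 4·0 = 1
a_37 = 1·1 + 2·4 + 4·1 = 3
a_38 = 1·3 + 2·1 + 4·4 = 1
a_39 = 1·1 + 2·3 + 4·1 = 1
a_40 = 1·1 + 2·1 + 4·3 = 0
a_41 = 1·0 + 2·1 + 4·1 = 1
a_42 = 1·1 + 2·0 + 4·1 = 0
a_43 = 1·0 + 2·1 + 4·0 = 2
a_44 = 1·2 + 2·0 + 4·1 = 1
a_45 = 1·1 + 2·2 + 4·0 = 0
a_46 = 1·0 + 2·1 + 4·2 = 0
a_47 = 1·0 + 2·0 + 4·1 = 4
a_48 = 1·4 + 2·0 + 4·0 = 4
a_49 = 1·4 + 2·4 + 4·0 = 2
a_50 = 1·2 + 2·4 + 4·4 = 1
a_51 = 1·1 + 2·2 + 4·4 = 1
a_52 = 1·1 + 2·1 + 4·2 = 1
a_53 = 1·1 + 2·1 + 4·1 = 2
a_54 = 1·2 + 2·1 + 4·1 = 3
a_55 = 1·3 + 2·2 + 4·1 = 1
a_56 = 1·1 + 2·3 + 4·2 = 0
a_57 = 1·0 + 2·1 + 4·3 = 4
a_58 = 1·4 + 2·0 + 4·1 = 3
a_59 = 1·3 + 2·4 + 4·0 = 1
a_60 = 1·1 + 2·3 + 4·4 = 3
a_61 = 1·3 + 2·1 + 4·3 = 2
a_62 = 1·2 + 2·3 + 4·1 = 2
a_63 = 1·2 + 2·2 + 4·3 = 3
a_64 = 1·3 + 2·2 + 4·2 = 0
a_65 = 1·0 + 2·3 + 4·2 = 4
a_66 = 1·4 + 2·0 + 4·3 = 1
a_67 = 1·1 + 2·4 + 4·0 = 4
a_68 = 1·4 + 2·1 + 4·4 = 2
a_69 = 1·2 + 2·4 + 4·1 = 4
a_70 = 1·4 + 2·2 + 4·4 = 4
a_71 = 1·4 + 2·4 + 4·2 = 0
a_72 = 1·0 + 2·4 + 4·4 = 4
a_73 = 1·4 + 2·0 + 4·4 = 0
a_74 = 1·0 + 2·4 + 4·0 = 3
a_75 = 1·3 + 2·0 + 4·4 = 4
a_76 = 1·4 + 2·3 + 4·0 = 0
a_77 = 1·0 + 2·4 + 4·3 = 0
a_78 = 1·0 + 2·0 + 4·4 = 1
a_79 = 1·1 + 2·0 + 4·0 = 1
a_80 = 1·1 + 2·1 + 4·0 = 3
a_81 = 1·3 + 2·1 + 4·1 = 4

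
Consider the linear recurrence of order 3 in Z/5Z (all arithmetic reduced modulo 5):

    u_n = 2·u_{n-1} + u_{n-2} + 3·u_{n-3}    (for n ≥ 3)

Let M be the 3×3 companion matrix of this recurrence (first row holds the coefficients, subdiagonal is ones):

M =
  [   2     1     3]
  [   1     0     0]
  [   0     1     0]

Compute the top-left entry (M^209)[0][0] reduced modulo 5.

2

(M^209)[0][0] is the top entry after applying M 209 times to the unit state (1, 0, 0). Equivalently it is h_{211} for the auxiliary sequence (h_n) obeying the same recurrence with h_2 = 1 and h_i = 0 for 0 ≤ i < 2:
h_3 = 2·1 + 1·0 + 3·0 = 2
h_4 = 2·2 + 1·1 + 3·0 = 0
h_5 = 2·0 + 1·2 + 3·1 = 0
h_6 = 2·0 + 1·0 + 3·2 = 1
(h_4, h_5, h_6) = (0, 0, 1) = (h_0, h_1, h_2), so the sequence has period 4.
211 ≡ 3 (mod 4), hence h_211 = h_3 = 2.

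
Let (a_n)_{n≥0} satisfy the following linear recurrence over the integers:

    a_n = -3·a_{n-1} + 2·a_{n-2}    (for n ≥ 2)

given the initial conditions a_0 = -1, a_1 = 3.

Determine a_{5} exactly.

a_2 = -3·3 + 2·-1 = -11
a_3 = -3·-11 + 2·3 = 39
a_4 = -3·39 + 2·-11 = -139
a_5 = -3·-139 + 2·39 = 495

495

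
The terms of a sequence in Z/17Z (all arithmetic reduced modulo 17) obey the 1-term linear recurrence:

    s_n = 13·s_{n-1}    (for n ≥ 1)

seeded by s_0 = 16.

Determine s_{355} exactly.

s_1 = 13·16 = 4
s_2 = 13·4 = 1
s_3 = 13·1 = 13
s_4 = 13·13 = 16
(s_4) = (16) = (s_0), so the sequence has period 4.
355 ≡ 3 (mod 4), hence s_355 = s_3 = 13.

13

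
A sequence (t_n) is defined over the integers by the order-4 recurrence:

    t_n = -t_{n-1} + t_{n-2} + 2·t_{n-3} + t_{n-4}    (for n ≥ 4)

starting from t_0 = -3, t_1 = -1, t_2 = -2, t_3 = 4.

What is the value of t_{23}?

t_4 = -1·4 + 1·-2 + 2·-1 + 1·-3 = -11
t_5 = -1·-11 + 1·4 + 2·-2 + 1·-1 = 10
t_6 = -1·10 + 1·-11 + 2·4 + 1·-2 = -15
t_7 = -1·-15 + 1·10 + 2·-11 + 1·4 = 7
t_8 = -1·7 + 1·-15 + 2·10 + 1·-11 = -13
t_9 = -1·-13 + 1·7 + 2·-15 + 1·10 = 0
t_10 = -1·0 + 1·-13 + 2·7 + 1·-15 = -14
t_11 = -1·-14 + 1·0 + 2·-13 + 1·7 = -5
t_12 = -1·-5 + 1·-14 + 2·0 + 1·-13 = -22
t_13 = -1·-22 + 1·-5 + 2·-14 + 1·0 = -11
t_14 = -1·-11 + 1·-22 + 2·-5 + 1·-14 = -35
t_15 = -1·-35 + 1·-11 + 2·-22 + 1·-5 = -25
t_16 = -1·-25 + 1·-35 + 2·-11 + 1·-22 = -54
t_17 = -1·-54 + 1·-25 + 2·-35 + 1·-11 = -52
t_18 = -1·-52 + 1·-54 + 2·-25 + 1·-35 = -87
t_19 = -1·-87 + 1·-52 + 2·-54 + 1·-25 = -98
t_20 = -1·-98 + 1·-87 + 2·-52 + 1·-54 = -147
t_21 = -1·-147 + 1·-98 + 2·-87 + 1·-52 = -177
t_22 = -1·-177 + 1·-147 + 2·-98 + 1·-87 = -253
t_23 = -1·-253 + 1·-177 + 2·-147 + 1·-98 = -316

-316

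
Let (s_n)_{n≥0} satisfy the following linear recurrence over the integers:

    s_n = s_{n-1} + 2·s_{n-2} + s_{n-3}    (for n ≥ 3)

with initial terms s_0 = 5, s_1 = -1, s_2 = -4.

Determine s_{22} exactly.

s_3 = 1·-4 + 2·-1 + 1·5 = -1
s_4 = 1·-1 + 2·-4 + 1·-1 = -10
s_5 = 1·-10 + 2·-1 + 1·-4 = -16
s_6 = 1·-16 + 2·-10 + 1·-1 = -37
s_7 = 1·-37 + 2·-16 + 1·-10 = -79
s_8 = 1·-79 + 2·-37 + 1·-16 = -169
s_9 = 1·-169 + 2·-79 + 1·-37 = -364
s_10 = 1·-364 + 2·-169 + 1·-79 = -781
s_11 = 1·-781 + 2·-364 + 1·-169 = -1678
s_12 = 1·-1678 + 2·-781 + 1·-364 = -3604
s_13 = 1·-3604 + 2·-1678 + 1·-781 = -7741
s_14 = 1·-7741 + 2·-3604 + 1·-1678 = -16627
s_15 = 1·-16627 + 2·-7741 + 1·-3604 = -35713
s_16 = 1·-35713 + 2·-16627 + 1·-7741 = -76708
s_17 = 1·-76708 + 2·-35713 + 1·-16627 = -164761
s_18 = 1·-164761 + 2·-76708 + 1·-35713 = -353890
s_19 = 1·-353890 + 2·-164761 + 1·-76708 = -760120
s_20 = 1·-760120 + 2·-353890 + 1·-164761 = -1632661
s_21 = 1·-1632661 + 2·-760120 + 1·-353890 = -3506791
s_22 = 1·-3506791 + 2·-1632661 + 1·-760120 = -7532233

-7532233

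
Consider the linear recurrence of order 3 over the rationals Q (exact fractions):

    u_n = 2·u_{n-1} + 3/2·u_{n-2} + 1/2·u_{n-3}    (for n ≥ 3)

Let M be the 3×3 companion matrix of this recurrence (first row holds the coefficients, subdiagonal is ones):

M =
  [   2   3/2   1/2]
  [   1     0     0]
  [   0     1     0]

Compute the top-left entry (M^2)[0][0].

11/2

(M^2)[0][0] is the top entry after applying M 2 times to the unit state (1, 0, 0). Equivalently it is h_{4} for the auxiliary sequence (h_n) obeying the same recurrence with h_2 = 1 and h_i = 0 for 0 ≤ i < 2:
h_3 = 2·1 + 3/2·0 + 1/2·0 = 2
h_4 = 2·2 + 3/2·1 + 1/2·0 = 11/2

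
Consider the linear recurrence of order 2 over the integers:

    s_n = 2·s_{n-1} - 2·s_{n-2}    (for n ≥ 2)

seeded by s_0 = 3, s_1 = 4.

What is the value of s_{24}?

s_2 = 2·4 + -2·3 = 2
s_3 = 2·2 + -2·4 = -4
s_4 = 2·-4 + -2·2 = -12
s_5 = 2·-12 + -2·-4 = -16
s_6 = 2·-16 + -2·-12 = -8
s_7 = 2·-8 + -2·-16 = 16
s_8 = 2·16 + -2·-8 = 48
s_9 = 2·48 + -2·16 = 64
s_10 = 2·64 + -2·48 = 32
s_11 = 2·32 + -2·64 = -64
s_12 = 2·-64 + -2·32 = -192
s_13 = 2·-192 + -2·-64 = -256
s_14 = 2·-256 + -2·-192 = -128
s_15 = 2·-128 + -2·-256 = 256
s_16 = 2·256 + -2·-128 = 768
s_17 = 2·768 + -2·256 = 1024
s_18 = 2·1024 + -2·768 = 512
s_19 = 2·512 + -2·1024 = -1024
s_20 = 2·-1024 + -2·512 = -3072
s_21 = 2·-3072 + -2·-1024 = -4096
s_22 = 2·-4096 + -2·-3072 = -2048
s_23 = 2·-2048 + -2·-4096 = 4096
s_24 = 2·4096 + -2·-2048 = 12288

12288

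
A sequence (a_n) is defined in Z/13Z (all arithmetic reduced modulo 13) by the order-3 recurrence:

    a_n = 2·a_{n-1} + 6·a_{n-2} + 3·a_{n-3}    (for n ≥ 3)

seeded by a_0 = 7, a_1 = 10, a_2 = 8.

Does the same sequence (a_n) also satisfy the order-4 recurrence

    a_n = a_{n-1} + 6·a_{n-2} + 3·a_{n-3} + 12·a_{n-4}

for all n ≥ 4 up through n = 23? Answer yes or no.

Terms a_0..a_23: 7, 10, 8, 6, 12, 6, 11, 3, 12, 10, 10, 12, 10, 5, 2, 12, 12, 11, 0, 11, 3, 7, 0, 12
n=4: candidate gives 12, actual a_4 = 12 ✓
n=5: candidate gives 10, actual a_5 = 6 ✗

no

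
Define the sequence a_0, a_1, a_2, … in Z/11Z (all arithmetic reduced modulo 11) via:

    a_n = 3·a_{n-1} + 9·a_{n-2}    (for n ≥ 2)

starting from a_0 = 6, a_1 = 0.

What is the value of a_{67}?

a_2 = 3·0 + 9·6 = 10
a_3 = 3·10 + 9·0 = 8
a_4 = 3·8 + 9·10 = 4
a_5 = 3·4 + 9·8 = 7
a_6 = 3·7 + 9·4 = 2
a_7 = 3·2 + 9·7 = 3
a_8 = 3·3 + 9·2 = 5
a_9 = 3·5 + 9·3 = 9
a_10 = 3·9 + 9·5 = 6
a_11 = 3·6 + 9·9 = 0
(a_10, a_11) = (6, 0) = (a_0, a_1), so the sequence has period 10.
67 ≡ 7 (mod 10), hence a_67 = a_7 = 3.

3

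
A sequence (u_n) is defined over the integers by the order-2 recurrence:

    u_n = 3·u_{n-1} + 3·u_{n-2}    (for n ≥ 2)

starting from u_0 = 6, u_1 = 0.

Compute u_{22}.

5606409194568

u_2 = 3·0 + 3·6 = 18
u_3 = 3·18 + 3·0 = 54
u_4 = 3·54 + 3·18 = 216
u_5 = 3·216 + 3·54 = 810
u_6 = 3·810 + 3·216 = 3078
u_7 = 3·3078 + 3·810 = 11664
u_8 = 3·11664 + 3·3078 = 44226
u_9 = 3·44226 + 3·11664 = 167670
u_10 = 3·167670 + 3·44226 = 635688
u_11 = 3·635688 + 3·167670 = 2410074
u_12 = 3·2410074 + 3·635688 = 9137286
u_13 = 3·9137286 + 3·2410074 = 34642080
u_14 = 3·34642080 + 3·9137286 = 131338098
u_15 = 3·131338098 + 3·34642080 = 497940534
u_16 = 3·497940534 + 3·131338098 = 1887835896
u_17 = 3·1887835896 + 3·497940534 = 7157329290
u_18 = 3·7157329290 + 3·1887835896 = 27135495558
u_19 = 3·27135495558 + 3·7157329290 = 102878474544
u_20 = 3·102878474544 + 3·27135495558 = 390041910306
u_21 = 3·390041910306 + 3·102878474544 = 1478761154550
u_22 = 3·1478761154550 + 3·390041910306 = 5606409194568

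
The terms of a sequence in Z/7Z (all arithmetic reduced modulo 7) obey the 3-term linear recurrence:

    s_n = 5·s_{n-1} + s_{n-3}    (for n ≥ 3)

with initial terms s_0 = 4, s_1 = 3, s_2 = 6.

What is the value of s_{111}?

s_3 = 5·6 + 0·3 + 1·4 = 6
s_4 = 5·6 + 0·6 + 1·3 = 5
s_5 = 5·5 + 0·6 + 1·6 = 3
s_6 = 5·3 + 0·5 + 1·6 = 0
s_7 = 5·0 + 0·3 + 1·5 = 5
s_8 = 5·5 + 0·0 + 1·3 = 0
s_9 = 5·0 + 0·5 + 1·0 = 0
s_10 = 5·0 + 0·0 + 1·5 = 5
s_11 = 5·5 + 0·0 + 1·0 = 4
s_12 = 5·4 + 0·5 + 1·0 = 6
s_13 = 5·6 + 0·4 + 1·5 = 0
s_14 = 5·0 + 0·6 + 1·4 = 4
s_15 = 5·4 + 0·0 + 1·6 = 5
s_16 = 5·5 + 0·4 + 1·0 = 4
s_17 = 5·4 + 0·5 + 1·4 = 3
s_18 = 5·3 + 0·4 + 1·5 = 6
(s_16, s_17, s_18) = (4, 3, 6) = (s_0, s_1, s_2), so the sequence has period 16.
111 ≡ 15 (mod 16), hence s_111 = s_15 = 5.

5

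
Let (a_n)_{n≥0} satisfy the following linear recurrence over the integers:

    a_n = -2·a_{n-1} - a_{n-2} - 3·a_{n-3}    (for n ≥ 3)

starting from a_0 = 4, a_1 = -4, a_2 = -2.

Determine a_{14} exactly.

a_3 = -2·-2 + -1·-4 + -3·4 = -4
a_4 = -2·-4 + -1·-2 + -3·-4 = 22
a_5 = -2·22 + -1·-4 + -3·-2 = -34
a_6 = -2·-34 + -1·22 + -3·-4 = 58
a_7 = -2·58 + -1·-34 + -3·22 = -148
a_8 = -2·-148 + -1·58 + -3·-34 = 340
a_9 = -2·340 + -1·-148 + -3·58 = -706
a_10 = -2·-706 + -1·340 + -3·-148 = 1516
a_11 = -2·1516 + -1·-706 + -3·340 = -3346
a_12 = -2·-3346 + -1·1516 + -3·-706 = 7294
a_13 = -2·7294 + -1·-3346 + -3·1516 = -15790
a_14 = -2·-15790 + -1·7294 + -3·-3346 = 34324

34324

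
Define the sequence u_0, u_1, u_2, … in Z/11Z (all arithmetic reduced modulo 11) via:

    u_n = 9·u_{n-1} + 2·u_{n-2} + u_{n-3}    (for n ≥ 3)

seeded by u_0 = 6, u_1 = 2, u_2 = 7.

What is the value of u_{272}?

7

u_3 = 9·7 + 2·2 + 1·6 = 7
u_4 = 9·7 + 2·7 + 1·2 = 2
u_5 = 9·2 + 2·7 + 1·7 = 6
u_6 = 9·6 + 2·2 + 1·7 = 10
u_7 = 9·10 + 2·6 + 1·2 = 5
u_8 = 9·5 + 2·10 + 1·6 = 5
u_9 = 9·5 + 2·5 + 1·10 = 10
u_10 = 9·10 + 2·5 + 1·5 = 6
u_11 = 9·6 + 2·10 + 1·5 = 2
u_12 = 9·2 + 2·6 + 1·10 = 7
(u_10, u_11, u_12) = (6, 2, 7) = (u_0, u_1, u_2), so the sequence has period 10.
272 ≡ 2 (mod 10), hence u_272 = u_2 = 7.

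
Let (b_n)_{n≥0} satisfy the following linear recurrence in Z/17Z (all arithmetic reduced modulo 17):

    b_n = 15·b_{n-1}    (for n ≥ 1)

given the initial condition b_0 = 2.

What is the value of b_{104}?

2

b_1 = 15·2 = 13
b_2 = 15·13 = 8
b_3 = 15·8 = 1
b_4 = 15·1 = 15
b_5 = 15·15 = 4
b_6 = 15·4 = 9
b_7 = 15·9 = 16
b_8 = 15·16 = 2
(b_8) = (2) = (b_0), so the sequence has period 8.
104 ≡ 0 (mod 8), hence b_104 = b_0 = 2.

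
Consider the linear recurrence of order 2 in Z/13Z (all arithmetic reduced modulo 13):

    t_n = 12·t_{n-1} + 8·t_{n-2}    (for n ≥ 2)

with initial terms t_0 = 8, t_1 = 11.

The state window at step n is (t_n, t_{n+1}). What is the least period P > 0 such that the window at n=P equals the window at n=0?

n=0: window = (8, 11)
n=1: window = (11, 1)
n=2: window = (1, 9)
n=3: window = (9, 12)
n=4: window = (12, 8)
n=5: window = (8, 10)
n=6: window = (10, 2)
n=7: window = (2, 0)
n=8: window = (0, 3)
n=9: window = (3, 10)
n=10: window = (10, 1)
n=11: window = (1, 1)
n=12: window = (1, 7)
n=13: window = (7, 1)
n=14: window = (1, 3)
n=15: window = (3, 5)
n=16: window = (5, 6)
n=17: window = (6, 8)
n=18: window = (8, 1)
n=19: window = (1, 11)
n=20: window = (11, 10)
n=21: window = (10, 0)
n=22: window = (0, 2)
n=23: window = (2, 11)
n=24: window = (11, 5)
n=25: window = (5, 5)
n=26: window = (5, 9)
n=27: window = (9, 5)
n=28: window = (5, 2)
n=29: window = (2, 12)
n=30: window = (12, 4)
n=31: window = (4, 1)
n=32: window = (1, 5)
n=33: window = (5, 3)
n=34: window = (3, 11)
n=35: window = (11, 0)
n=36: window = (0, 10)
n=37: window = (10, 3)
n=38: window = (3, 12)
n=39: window = (12, 12)
n=40: window = (12, 6)
…
n=54: window = (8, 4)
n=55: window = (4, 8)
n=56: window = (8, 11)
window at n=56 equals window at n=0 → period = 56

56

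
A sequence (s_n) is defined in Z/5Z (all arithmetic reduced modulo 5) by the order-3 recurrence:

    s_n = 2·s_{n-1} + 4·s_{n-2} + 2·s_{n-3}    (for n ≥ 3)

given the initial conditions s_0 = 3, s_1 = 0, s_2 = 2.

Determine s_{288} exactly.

s_3 = 2·2 + 4·0 + 2·3 = 0
s_4 = 2·0 + 4·2 + 2·0 = 3
s_5 = 2·3 + 4·0 + 2·2 = 0
s_6 = 2·0 + 4·3 + 2·0 = 2
(s_4, s_5, s_6) = (3, 0, 2) = (s_0, s_1, s_2), so the sequence has period 4.
288 ≡ 0 (mod 4), hence s_288 = s_0 = 3.

3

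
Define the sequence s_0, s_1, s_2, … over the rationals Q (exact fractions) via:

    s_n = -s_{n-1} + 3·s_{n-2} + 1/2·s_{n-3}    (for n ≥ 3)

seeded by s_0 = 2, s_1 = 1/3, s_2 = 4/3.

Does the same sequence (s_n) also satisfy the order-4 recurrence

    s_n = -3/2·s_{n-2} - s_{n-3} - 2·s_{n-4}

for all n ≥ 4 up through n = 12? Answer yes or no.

Terms s_0..s_12: 2, 1/3, 4/3, 2/3, 7/2, -5/6, 35/3, -149/12, 47, -941/12, 5117/24, -10199/24, 8203/8
n=4: candidate gives -19/3, actual s_4 = 7/2 ✗

no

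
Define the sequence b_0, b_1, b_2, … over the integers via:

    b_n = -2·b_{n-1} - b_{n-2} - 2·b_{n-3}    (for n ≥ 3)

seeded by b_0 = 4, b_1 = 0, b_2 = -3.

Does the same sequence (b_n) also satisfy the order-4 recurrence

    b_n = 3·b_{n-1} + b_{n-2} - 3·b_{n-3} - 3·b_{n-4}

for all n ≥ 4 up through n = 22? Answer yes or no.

no

Terms b_0..b_22: 4, 0, -3, -2, 7, -6, 9, -26, 55, -102, 201, -410, 823, -1638, 3273, -6554, 13111, -26214, 52425, -104858, 209719, -419430, 838857
n=4: candidate gives -21, actual b_4 = 7 ✗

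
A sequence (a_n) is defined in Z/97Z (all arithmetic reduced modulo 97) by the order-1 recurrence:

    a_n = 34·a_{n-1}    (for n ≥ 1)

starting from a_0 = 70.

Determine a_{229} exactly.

30

a_1 = 34·70 = 52
a_2 = 34·52 = 22
a_3 = 34·22 = 69
a_4 = 34·69 = 18
a_5 = 34·18 = 30
a_6 = 34·30 = 50
a_7 = 34·50 = 51
a_8 = 34·51 = 85
a_9 = 34·85 = 77
a_10 = 34·77 = 96
a_11 = 34·96 = 63
a_12 = 34·63 = 8
a_13 = 34·8 = 78
a_14 = 34·78 = 33
a_15 = 34·33 = 55
a_16 = 34·55 = 27
a_17 = 34·27 = 45
a_18 = 34·45 = 75
a_19 = 34·75 = 28
a_20 = 34·28 = 79
a_21 = 34·79 = 67
a_22 = 34·67 = 47
a_23 = 34·47 = 46
a_24 = 34·46 = 12
a_25 = 34·12 = 20
a_26 = 34·20 = 1
a_27 = 34·1 = 34
a_28 = 34·34 = 89
a_29 = 34·89 = 19
a_30 = 34·19 = 64
a_31 = 34·64 = 42
a_32 = 34·42 = 70
(a_32) = (70) = (a_0), so the sequence has period 32.
229 ≡ 5 (mod 32), hence a_229 = a_5 = 30.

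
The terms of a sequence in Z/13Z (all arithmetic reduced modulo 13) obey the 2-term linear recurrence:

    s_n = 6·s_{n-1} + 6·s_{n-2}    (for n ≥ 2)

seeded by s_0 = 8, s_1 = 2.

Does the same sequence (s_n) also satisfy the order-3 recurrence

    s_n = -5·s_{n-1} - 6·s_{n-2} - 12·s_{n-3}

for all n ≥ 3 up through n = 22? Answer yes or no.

yes

Terms s_0..s_22: 8, 2, 8, 8, 5, 0, 4, 11, 12, 8, 3, 1, 11, 7, 4, 1, 4, 4, 9, 0, 2, 12, 6
n=3: candidate gives 8, actual s_3 = 8 ✓
n=4: candidate gives 5, actual s_4 = 5 ✓
n=5: candidate gives 0, actual s_5 = 0 ✓
n=6: candidate gives 4, actual s_6 = 4 ✓
n=7: candidate gives 11, actual s_7 = 11 ✓
n=8: candidate gives 12, actual s_8 = 12 ✓
n=9: candidate gives 8, actual s_9 = 8 ✓
n=10: candidate gives 3, actual s_10 = 3 ✓
n=11: candidate gives 1, actual s_11 = 1 ✓
n=12: candidate gives 11, actual s_12 = 11 ✓
n=13: candidate gives 7, actual s_13 = 7 ✓
n=14: candidate gives 4, actual s_14 = 4 ✓
n=15: candidate gives 1, actual s_15 = 1 ✓
n=16: candidate gives 4, actual s_16 = 4 ✓
n=17: candidate gives 4, actual s_17 = 4 ✓
n=18: candidate gives 9, actual s_18 = 9 ✓
n=19: candidate gives 0, actual s_19 = 0 ✓
n=20: candidate gives 2, actual s_20 = 2 ✓
n=21: candidate gives 12, actual s_21 = 12 ✓
n=22: candidate gives 6, actual s_22 = 6 ✓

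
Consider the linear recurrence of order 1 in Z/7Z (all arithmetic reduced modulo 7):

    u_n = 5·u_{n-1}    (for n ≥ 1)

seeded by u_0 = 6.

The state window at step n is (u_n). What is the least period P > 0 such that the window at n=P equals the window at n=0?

n=0: window = (6)
n=1: window = (2)
n=2: window = (3)
n=3: window = (1)
n=4: window = (5)
n=5: window = (4)
n=6: window = (6)
window at n=6 equals window at n=0 → period = 6

6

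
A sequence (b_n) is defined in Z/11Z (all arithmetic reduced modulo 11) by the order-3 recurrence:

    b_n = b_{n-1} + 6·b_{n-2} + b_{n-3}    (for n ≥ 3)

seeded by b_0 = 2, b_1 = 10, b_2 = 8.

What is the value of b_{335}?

5

b_3 = 1·8 + 6·10 + 1·2 = 4
b_4 = 1·4 + 6·8 + 1·10 = 7
b_5 = 1·7 + 6·4 + 1·8 = 6
b_6 = 1·6 + 6·7 + 1·4 = 8
b_7 = 1·8 + 6·6 + 1·7 = 7
b_8 = 1·7 + 6·8 + 1·6 = 6
b_9 = 1·6 + 6·7 + 1·8 = 1
b_10 = 1·1 + 6·6 + 1·7 = 0
b_11 = 1·0 + 6·1 + 1·6 = 1
b_12 = 1·1 + 6·0 + 1·1 = 2
b_13 = 1·2 + 6·1 + 1·0 = 8
b_14 = 1·8 + 6·2 + 1·1 = 10
b_15 = 1·10 + 6·8 + 1·2 = 5
b_16 = 1·5 + 6·10 + 1·8 = 7
b_17 = 1·7 + 6·5 + 1·10 = 3
b_18 = 1·3 + 6·7 + 1·5 = 6
b_19 = 1·6 + 6·3 + 1·7 = 9
b_20 = 1·9 + 6·6 + 1·3 = 4
b_21 = 1·4 + 6·9 + 1·6 = 9
b_22 = 1·9 + 6·4 + 1·9 = 9
b_23 = 1·9 + 6·9 + 1·4 = 1
b_24 = 1·1 + 6·9 + 1·9 = 9
b_25 = 1·9 + 6·1 + 1·9 = 2
b_26 = 1·2 + 6·9 + 1·1 = 2
b_27 = 1·2 + 6·2 + 1·9 = 1
b_28 = 1·1 + 6·2 + 1·2 = 4
b_29 = 1·4 + 6·1 + 1·2 = 1
b_30 = 1·1 + 6·4 + 1·1 = 4
b_31 = 1·4 + 6·1 + 1·4 = 3
b_32 = 1·3 + 6·4 + 1·1 = 6
b_33 = 1·6 + 6·3 + 1·4 = 6
b_34 = 1·6 + 6·6 + 1·3 = 1
b_35 = 1·1 + 6·6 + 1·6 = 10
b_36 = 1·10 + 6·1 + 1·6 = 0
b_37 = 1·0 + 6·10 + 1·1 = 6
b_38 = 1·6 + 6·0 + 1·10 = 5
b_39 = 1·5 + 6·6 + 1·0 = 8
b_40 = 1·8 + 6·5 + 1·6 = 0
b_41 = 1·0 + 6·8 + 1·5 = 9
b_42 = 1·9 + 6·0 + 1·8 = 6
b_43 = 1·6 + 6·9 + 1·0 = 5
b_44 = 1·5 + 6·6 + 1·9 = 6
b_45 = 1·6 + 6·5 + 1·6 = 9
b_46 = 1·9 + 6·6 + 1·5 = 6
b_47 = 1·6 + 6·9 + 1·6 = 0
b_48 = 1·0 + 6·6 + 1·9 = 1
b_49 = 1·1 + 6·0 + 1·6 = 7
b_50 = 1·7 + 6·1 + 1·0 = 2
b_51 = 1·2 + 6·7 + 1·1 = 1
b_52 = 1·1 + 6·2 + 1·7 = 9
b_53 = 1·9 + 6·1 + 1·2 = 6
b_54 = 1·6 + 6·9 + 1·1 = 6
b_55 = 1·6 + 6·6 + 1·9 = 7
b_56 = 1·7 + 6·6 + 1·6 = 5
b_57 = 1·5 + 6·7 + 1·6 = 9
b_58 = 1·9 + 6·5 + 1·7 = 2
b_59 = 1·2 + 6·9 + 1·5 = 6
b_60 = 1·6 + 6·2 + 1·9 = 5
b_61 = 1·5 + 6·6 + 1·2 = 10
b_62 = 1·10 + 6·5 + 1·6 = 2
b_63 = 1·2 + 6·10 + 1·5 = 1
b_64 = 1·1 + 6·2 + 1·10 = 1
b_65 = 1·1 + 6·1 + 1·2 = 9
b_66 = 1·9 + 6·1 + 1·1 = 5
b_67 = 1·5 + 6·9 + 1·1 = 5
b_68 = 1·5 + 6·5 + 1·9 = 0
b_69 = 1·0 + 6·5 + 1·5 = 2
b_70 = 1·2 + 6·0 + 1·5 = 7
b_71 = 1·7 + 6·2 + 1·0 = 8
b_72 = 1·8 + 6·7 + 1·2 = 8
b_73 = 1·8 + 6·8 + 1·7 = 8
b_74 = 1·8 + 6·8 + 1·8 = 9
b_75 = 1·9 + 6·8 + 1·8 = 10
b_76 = 1·10 + 6·9 + 1·8 = 6
b_77 = 1·6 + 6·10 + 1·9 = 9
b_78 = 1·9 + 6·6 + 1·10 = 0
b_79 = 1·0 + 6·9 + 1·6 = 5
b_80 = 1·5 + 6·0 + 1·9 = 3
b_81 = 1·3 + 6·5 + 1·0 = 0
b_82 = 1·0 + 6·3 + 1·5 = 1
b_83 = 1·1 + 6·0 + 1·3 = 4
b_84 = 1·4 + 6·1 + 1·0 = 10
b_85 = 1·10 + 6·4 + 1·1 = 2
b_86 = 1·2 + 6·10 + 1·4 = 0
b_87 = 1·0 + 6·2 + 1·10 = 0
b_88 = 1·0 + 6·0 + 1·2 = 2
b_89 = 1·2 + 6·0 + 1·0 = 2
b_90 = 1·2 + 6·2 + 1·0 = 3
b_91 = 1·3 + 6·2 + 1·2 = 6
b_92 = 1·6 + 6·3 + 1·2 = 4
b_93 = 1·4 + 6·6 + 1·3 = 10
b_94 = 1·10 + 6·4 + 1·6 = 7
b_95 = 1·7 + 6·10 + 1·4 = 5
b_96 = 1·5 + 6·7 + 1·10 = 2
b_97 = 1·2 + 6·5 + 1·7 = 6
b_98 = 1·6 + 6·2 + 1·5 = 1
b_99 = 1·1 + 6·6 + 1·2 = 6
b_100 = 1·6 + 6·1 + 1·6 = 7
b_101 = 1·7 + 6·6 + 1·1 = 0
b_102 = 1·0 + 6·7 + 1·6 = 4
b_103 = 1·4 + 6·0 + 1·7 = 0
b_104 = 1·0 + 6·4 + 1·0 = 2
b_105 = 1·2 + 6·0 + 1·4 = 6
b_106 = 1·6 + 6·2 + 1·0 = 7
b_107 = 1·7 + 6·6 + 1·2 = 1
b_108 = 1·1 + 6·7 + 1·6 = 5
b_109 = 1·5 + 6·1 + 1·7 = 7
b_110 = 1·7 + 6·5 + 1·1 = 5
b_111 = 1·5 + 6·7 + 1·5 = 8
b_112 = 1·8 + 6·5 + 1·7 = 1
b_113 = 1·1 + 6·8 + 1·5 = 10
b_114 = 1·10 + 6·1 + 1·8 = 2
b_115 = 1·2 + 6·10 + 1·1 = 8
b_116 = 1·8 + 6·2 + 1·10 = 8
b_117 = 1·8 + 6·8 + 1·2 = 3
b_118 = 1·3 + 6·8 + 1·8 = 4
b_119 = 1·4 + 6·3 + 1·8 = 8
b_120 = 1·8 + 6·4 + 1·3 = 2
b_121 = 1·2 + 6·8 + 1·4 = 10
b_122 = 1·10 + 6·2 + 1·8 = 8
(b_120, b_121, b_122) = (2, 10, 8) = (b_0, b_1, b_2), so the sequence has period 120.
335 ≡ 95 (mod 120), hence b_335 = b_95 = 5.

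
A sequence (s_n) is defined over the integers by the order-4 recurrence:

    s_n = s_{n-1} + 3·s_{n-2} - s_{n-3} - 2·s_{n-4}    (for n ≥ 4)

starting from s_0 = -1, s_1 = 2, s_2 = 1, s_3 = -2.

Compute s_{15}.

-7298

s_4 = 1·-2 + 3·1 + -1·2 + -2·-1 = 1
s_5 = 1·1 + 3·-2 + -1·1 + -2·2 = -10
s_6 = 1·-10 + 3·1 + -1·-2 + -2·1 = -7
s_7 = 1·-7 + 3·-10 + -1·1 + -2·-2 = -34
s_8 = 1·-34 + 3·-7 + -1·-10 + -2·1 = -47
s_9 = 1·-47 + 3·-34 + -1·-7 + -2·-10 = -122
s_10 = 1·-122 + 3·-47 + -1·-34 + -2·-7 = -215
s_11 = 1·-215 + 3·-122 + -1·-47 + -2·-34 = -466
s_12 = 1·-466 + 3·-215 + -1·-122 + -2·-47 = -895
s_13 = 1·-895 + 3·-466 + -1·-215 + -2·-122 = -1834
s_14 = 1·-1834 + 3·-895 + -1·-466 + -2·-215 = -3623
s_15 = 1·-3623 + 3·-1834 + -1·-895 + -2·-466 = -7298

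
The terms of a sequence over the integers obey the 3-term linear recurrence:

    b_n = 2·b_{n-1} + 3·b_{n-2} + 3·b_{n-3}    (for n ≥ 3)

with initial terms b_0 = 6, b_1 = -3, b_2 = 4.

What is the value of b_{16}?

b_3 = 2·4 + 3·-3 + 3·6 = 17
b_4 = 2·17 + 3·4 + 3·-3 = 37
b_5 = 2·37 + 3·17 + 3·4 = 137
b_6 = 2·137 + 3·37 + 3·17 = 436
b_7 = 2·436 + 3·137 + 3·37 = 1394
b_8 = 2·1394 + 3·436 + 3·137 = 4507
b_9 = 2·4507 + 3·1394 + 3·436 = 14504
b_10 = 2·14504 + 3·4507 + 3·1394 = 46711
b_11 = 2·46711 + 3·14504 + 3·4507 = 150455
b_12 = 2·150455 + 3·46711 + 3·14504 = 484555
b_13 = 2·484555 + 3·150455 + 3·46711 = 1560608
b_14 = 2·1560608 + 3·484555 + 3·150455 = 5026246
b_15 = 2·5026246 + 3·1560608 + 3·484555 = 16187981
b_16 = 2·16187981 + 3·5026246 + 3·1560608 = 52136524

52136524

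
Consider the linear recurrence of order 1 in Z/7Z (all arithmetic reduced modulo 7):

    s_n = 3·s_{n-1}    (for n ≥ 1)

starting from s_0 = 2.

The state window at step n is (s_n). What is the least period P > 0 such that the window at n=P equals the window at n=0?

n=0: window = (2)
n=1: window = (6)
n=2: window = (4)
n=3: window = (5)
n=4: window = (1)
n=5: window = (3)
n=6: window = (2)
window at n=6 equals window at n=0 → period = 6

6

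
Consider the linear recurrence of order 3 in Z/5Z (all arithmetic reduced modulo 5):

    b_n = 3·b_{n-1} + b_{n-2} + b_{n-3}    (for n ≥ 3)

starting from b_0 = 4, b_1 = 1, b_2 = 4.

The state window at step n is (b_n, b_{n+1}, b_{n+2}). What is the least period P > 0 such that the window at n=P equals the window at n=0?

n=0: window = (4, 1, 4)
n=1: window = (1, 4, 2)
n=2: window = (4, 2, 1)
n=3: window = (2, 1, 4)
n=4: window = (1, 4, 0)
n=5: window = (4, 0, 0)
n=6: window = (0, 0, 4)
n=7: window = (0, 4, 2)
n=8: window = (4, 2, 0)
n=9: window = (2, 0, 1)
n=10: window = (0, 1, 0)
n=11: window = (1, 0, 1)
n=12: window = (0, 1, 4)
n=13: window = (1, 4, 3)
n=14: window = (4, 3, 4)
n=15: window = (3, 4, 4)
n=16: window = (4, 4, 4)
n=17: window = (4, 4, 0)
n=18: window = (4, 0, 3)
n=19: window = (0, 3, 3)
n=20: window = (3, 3, 2)
n=21: window = (3, 2, 2)
n=22: window = (2, 2, 1)
n=23: window = (2, 1, 2)
n=24: window = (1, 2, 4)
n=25: window = (2, 4, 0)
n=26: window = (4, 0, 1)
n=27: window = (0, 1, 2)
n=28: window = (1, 2, 2)
n=29: window = (2, 2, 4)
n=30: window = (2, 4, 1)
n=31: window = (4, 1, 4)
window at n=31 equals window at n=0 → period = 31

31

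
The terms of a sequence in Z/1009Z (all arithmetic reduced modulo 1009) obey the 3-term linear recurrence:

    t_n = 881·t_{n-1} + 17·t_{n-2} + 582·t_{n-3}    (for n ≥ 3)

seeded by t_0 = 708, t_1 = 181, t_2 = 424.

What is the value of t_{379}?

t_3 = 881·424 + 17·181 + 582·708 = 648
t_4 = 881·648 + 17·424 + 582·181 = 345
t_5 = 881·345 + 17·648 + 582·424 = 725
t_6 = 881·725 + 17·345 + 582·648 = 618
t_7 = 881·618 + 17·725 + 582·345 = 823
t_8 = 881·823 + 17·618 + 582·725 = 196
Continuing the recurrence:
  t_9 = 474;  t_10 = 893;  t_11 = 763;  t_12 = 666;  t_13 = 462;  t_14 = 724
  t_15 = 94;  t_16 = 766;  t_17 = 20;  t_18 = 594;  t_19 = 826;  t_20 = 766
  t_21 = 371;  t_22 = 288;  t_23 = 556;  t_24 = 318;  t_25 = 149;  t_26 = 163
  t_27 = 260;  t_28 = 714;  t_29 = 831;  t_30 = 586;  t_31 = 508;  t_32 = 764
  t_33 = 655;  t_34 = 806;  t_35 = 474;  t_36 = 261;  t_37 = 791;  t_38 = 464
  t_39 = 12;  t_40 = 556;  t_41 = 311;  t_42 = 844;  t_43 = 885;  t_44 = 341
  t_45 = 483;  t_46 = 957;  t_47 = 430;  t_48 = 175;  t_49 = 51;  t_50 = 511
  t_51 = 985;  t_52 = 72;  t_53 = 213;  t_54 = 352;  t_55 = 469;  t_56 = 297
  t_57 = 264;  t_58 = 37;  t_59 = 67;  t_60 = 405;  t_61 = 94;  t_62 = 550
  t_63 = 423;  t_64 = 833;  t_65 = 705;  t_66 = 595;  t_67 = 887;  t_68 = 153
  t_69 = 743;  t_70 = 960;  t_71 = 995;  t_72 = 524;  t_73 = 27;  t_74 = 331
  t_75 = 719;  t_76 = 948;  t_77 = 783;  t_78 = 371;  t_79 = 951;  t_80 = 252
  t_81 = 51;  t_82 = 324;  t_83 = 114;  t_84 = 418;  t_85 = 787;  t_86 = 970
  t_87 = 316;  t_88 = 206;  t_89 = 702;  t_90 = 694;  t_91 = 616;  t_92 = 472
  t_93 = 814;  t_94 = 4;  t_95 = 465;  t_96 = 606;  t_97 = 268;  t_98 = 432
  t_99 = 261;  t_100 = 760;  t_101 = 168;  t_102 = 40;  t_103 = 132;  t_104 = 840
  t_105 = 742;  t_106 = 164;  t_107 = 218;  t_108 = 101;  t_109 = 461;  t_110 = 973
  t_111 = 597;  t_112 = 573;  t_113 = 609;  t_114 = 759;  t_115 = 491;  t_116 = 784
  t_117 = 619;  t_118 = 905;  t_119 = 848;  t_120 = 723;  t_121 = 586;  t_122 = 985
  t_123 = 959;  t_124 = 957;  t_125 = 919;  t_126 = 707;  t_127 = 808;  t_128 = 502
  t_129 = 741;  t_130 = 522;  t_131 = 830;  t_132 = 926;  t_133 = 613;  t_134 = 594
  t_135 = 100;  t_136 = 914;  t_137 = 364;  t_138 = 912;  t_139 = 647;  t_140 = 249
  t_141 = 366;  t_142 = 969;  t_143 = 874;  t_144 = 569;  t_145 = 475;  t_146 = 464
  t_147 = 348;  t_148 = 661;  t_149 = 655;  t_150 = 781;  t_151 = 232;  t_152 = 542
  t_153 = 645;  t_154 = 129;  t_155 = 134;  t_156 = 218;  t_157 = 11;  t_158 = 575
  t_159 = 995;  t_160 = 816;  t_161 = 921;  t_162 = 844;  t_163 = 126;  t_164 = 481
  t_165 = 939;  t_166 = 668;  t_167 = 529;  t_168 = 777;  t_169 = 658;  t_170 = 757
  t_171 = 237;  t_172 = 231;  t_173 = 336;  t_174 = 980;  t_175 = 588;  t_176 = 733
  t_177 = 194;  t_178 = 911;  t_179 = 506;  t_180 = 60;  t_181 = 390;  t_182 = 405
  t_183 = 809;  t_184 = 152;  t_185 = 964;  t_186 = 916;  t_187 = 721;  t_188 = 12
  t_189 = 991;  t_190 = 368;  t_191 = 943;  t_192 = 192;  t_193 = 804;  t_194 = 173
  t_195 = 350;  t_196 = 271;  t_197 = 309;  t_198 = 252;  t_199 = 558;  t_200 = 699
  t_201 = 84;  t_202 = 989;  t_203 = 143;  t_204 = 983;  t_205 = 173;  t_206 = 100
  t_207 = 234;  t_208 = 795;  t_209 = 778;  t_210 = 678;  t_211 = 667;  t_212 = 571
  t_213 = 886;  t_214 = 964;  t_215 = 1003;  t_216 = 56;  t_217 = 846;  t_218 = 162
  t_219 = 4;  t_220 = 204;  t_221 = 637;  t_222 = 944;  t_223 = 653;  t_224 = 498
  t_225 = 337;  t_226 = 298;  t_227 = 126;  t_228 = 425;  t_229 = 98;  t_230 = 410
  t_231 = 790;  t_232 = 219;  t_233 = 20;  t_234 = 839;  t_235 = 226;  t_236 = 2
  t_237 = 501;  t_238 = 844;  t_239 = 531;  t_240 = 847;  t_241 = 327;  t_242 = 74
  t_243 = 685;  t_244 = 974;  t_245 = 671;  t_246 = 406;  t_247 = 618;  t_248 = 485
  t_249 = 71;  t_250 = 638;  t_251 = 13;  t_252 = 54;  t_253 = 376;  t_254 = 716
  t_255 = 658;  t_256 = 475;  t_257 = 831;  t_258 = 125;  t_259 = 129;  t_260 = 70
  t_261 = 398;  t_262 = 99;  t_263 = 528;  t_264 = 259;  t_265 = 145;  t_266 = 529
  t_267 = 735;  t_268 = 312;  t_269 = 944;  t_270 = 461;  t_271 = 391;  t_272 = 679
  t_273 = 363;  t_274 = 931;  t_275 = 670;  t_276 = 73;  t_277 = 37;  t_278 = 1007
  t_279 = 993;  t_280 = 341;  t_281 = 321;  t_282 = 802;  t_283 = 363;  t_284 = 624
  t_285 = 562;  t_286 = 606;  t_287 = 526;  t_288 = 655;  t_289 = 319;  t_290 = 978
  t_291 = 118;  t_292 = 515;  t_293 = 782;  t_294 = 542;  t_295 = 479;  t_296 = 435
  t_297 = 522;  t_298 = 404;  t_299 = 460;  t_300 = 551;  t_301 = 890;  t_302 = 718
  t_303 = 739;  t_304 = 715;  t_305 = 904;  t_306 = 634;  t_307 = 223;  t_308 = 835
  t_309 = 532;  t_310 = 210;  t_311 = 967;  t_312 = 735;  t_313 = 183;  t_314 = 951
  t_315 = 399;  t_316 = 971;  t_317 = 89;  t_318 = 218;  t_319 = 934;  t_320 = 528
  t_321 = 504;  t_322 = 705;  t_323 = 617;  t_324 = 321;  t_325 = 327;  t_326 = 824
  t_327 = 135;  t_328 = 377;  t_329 = 746;  t_330 = 590;  t_331 = 181;  t_332 = 281
  t_333 = 726;  t_334 = 38;  t_335 = 499;  t_336 = 102;  t_337 = 390;  t_338 = 72
  t_339 = 274;  t_340 = 413;  t_341 = 761;  t_342 = 469;  t_343 = 552;  t_344 = 835
  t_345 = 905;  t_346 = 666;  t_347 = 399;  t_348 = 622;  t_349 = 980;  t_350 = 308
  t_351 = 216;  t_352 = 61;  t_353 = 563;  t_354 = 199;  t_355 = 430;  t_356 = 552
  t_357 = 4;  t_358 = 828;  t_359 = 431;  t_360 = 587;  t_361 = 397;  t_362 = 133
  t_363 = 407;  t_364 = 608;  t_365 = 447;  t_366 = 302;  t_367 = 928;  t_368 = 199
  t_369 = 592;  t_370 = 536;  t_371 = 770;  t_372 = 828;  t_373 = 105;  t_374 = 780
  t_375 = 421;  t_376 = 302;  t_377 = 699
t_378 = 881·699 + 17·302 + 582·421 = 253
t_379 = 881·253 + 17·699 + 582·302 = 886

886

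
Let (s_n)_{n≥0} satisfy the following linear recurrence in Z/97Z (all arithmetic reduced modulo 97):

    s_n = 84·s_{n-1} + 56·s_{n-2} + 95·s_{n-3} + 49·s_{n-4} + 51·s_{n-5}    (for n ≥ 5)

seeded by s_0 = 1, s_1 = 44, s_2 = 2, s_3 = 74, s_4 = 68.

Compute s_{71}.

s_5 = 84·68 + 56·74 + 95·2 + 49·44 + 51·1 = 31
s_6 = 84·31 + 56·68 + 95·74 + 49·2 + 51·44 = 70
s_7 = 84·70 + 56·31 + 95·68 + 49·74 + 51·2 = 53
s_8 = 84·53 + 56·70 + 95·31 + 49·68 + 51·74 = 90
s_9 = 84·90 + 56·53 + 95·70 + 49·31 + 51·68 = 49
s_10 = 84·49 + 56·90 + 95·53 + 49·70 + 51·31 = 93
s_11 = 84·93 + 56·49 + 95·90 + 49·53 + 51·70 = 53
s_12 = 84·53 + 56·93 + 95·49 + 49·90 + 51·53 = 88
s_13 = 84·88 + 56·53 + 95·93 + 49·49 + 51·90 = 93
s_14 = 84·93 + 56·88 + 95·53 + 49·93 + 51·49 = 96
s_15 = 84·96 + 56·93 + 95·88 + 49·53 + 51·93 = 66
s_16 = 84·66 + 56·96 + 95·93 + 49·88 + 51·53 = 95
s_17 = 84·95 + 56·66 + 95·96 + 49·93 + 51·88 = 62
s_18 = 84·62 + 56·95 + 95·66 + 49·96 + 51·93 = 55
s_19 = 84·55 + 56·62 + 95·95 + 49·66 + 51·96 = 27
s_20 = 84·27 + 56·55 + 95·62 + 49·95 + 51·66 = 53
s_21 = 84·53 + 56·27 + 95·55 + 49·62 + 51·95 = 60
s_22 = 84·60 + 56·53 + 95·27 + 49·55 + 51·62 = 37
s_23 = 84·37 + 56·60 + 95·53 + 49·27 + 51·55 = 14
s_24 = 84·14 + 56·37 + 95·60 + 49·53 + 51·27 = 21
s_25 = 84·21 + 56·14 + 95·37 + 49·60 + 51·53 = 66
s_26 = 84·66 + 56·21 + 95·14 + 49·37 + 51·60 = 22
s_27 = 84·22 + 56·66 + 95·21 + 49·14 + 51·37 = 24
s_28 = 84·24 + 56·22 + 95·66 + 49·21 + 51·14 = 9
s_29 = 84·9 + 56·24 + 95·22 + 49·66 + 51·21 = 56
s_30 = 84·56 + 56·9 + 95·24 + 49·22 + 51·66 = 1
s_31 = 84·1 + 56·56 + 95·9 + 49·24 + 51·22 = 68
s_32 = 84·68 + 56·1 + 95·56 + 49·9 + 51·24 = 46
s_33 = 84·46 + 56·68 + 95·1 + 49·56 + 51·9 = 9
s_34 = 84·9 + 56·46 + 95·68 + 49·1 + 51·56 = 87
s_35 = 84·87 + 56·9 + 95·46 + 49·68 + 51·1 = 45
s_36 = 84·45 + 56·87 + 95·9 + 49·46 + 51·68 = 0
s_37 = 84·0 + 56·45 + 95·87 + 49·9 + 51·46 = 89
s_38 = 84·89 + 56·0 + 95·45 + 49·87 + 51·9 = 80
s_39 = 84·80 + 56·89 + 95·0 + 49·45 + 51·87 = 13
s_40 = 84·13 + 56·80 + 95·89 + 49·0 + 51·45 = 26
s_41 = 84·26 + 56·13 + 95·80 + 49·89 + 51·0 = 32
s_42 = 84·32 + 56·26 + 95·13 + 49·80 + 51·89 = 64
s_43 = 84·64 + 56·32 + 95·26 + 49·13 + 51·80 = 96
s_44 = 84·96 + 56·64 + 95·32 + 49·26 + 51·13 = 38
s_45 = 84·38 + 56·96 + 95·64 + 49·32 + 51·26 = 82
s_46 = 84·82 + 56·38 + 95·96 + 49·64 + 51·32 = 12
s_47 = 84·12 + 56·82 + 95·38 + 49·96 + 51·64 = 9
s_48 = 84·9 + 56·12 + 95·82 + 49·38 + 51·96 = 68
s_49 = 84·68 + 56·9 + 95·12 + 49·82 + 51·38 = 23
s_50 = 84·23 + 56·68 + 95·9 + 49·12 + 51·82 = 16
s_51 = 84·16 + 56·23 + 95·68 + 49·9 + 51·12 = 57
s_52 = 84·57 + 56·16 + 95·23 + 49·68 + 51·9 = 20
s_53 = 84·20 + 56·57 + 95·16 + 49·23 + 51·68 = 26
s_54 = 84·26 + 56·20 + 95·57 + 49·16 + 51·23 = 6
s_55 = 84·6 + 56·26 + 95·20 + 49·57 + 51·16 = 0
s_56 = 84·0 + 56·6 + 95·26 + 49·20 + 51·57 = 0
s_57 = 84·0 + 56·0 + 95·6 + 49·26 + 51·20 = 51
s_58 = 84·51 + 56·0 + 95·0 + 49·6 + 51·26 = 84
s_59 = 84·84 + 56·51 + 95·0 + 49·0 + 51·6 = 33
s_60 = 84·33 + 56·84 + 95·51 + 49·0 + 51·0 = 2
s_61 = 84·2 + 56·33 + 95·84 + 49·51 + 51·0 = 79
s_62 = 84·79 + 56·2 + 95·33 + 49·84 + 51·51 = 13
s_63 = 84·13 + 56·79 + 95·2 + 49·33 + 51·84 = 64
s_64 = 84·64 + 56·13 + 95·79 + 49·2 + 51·33 = 64
s_65 = 84·64 + 56·64 + 95·13 + 49·79 + 51·2 = 6
s_66 = 84·6 + 56·64 + 95·64 + 49·13 + 51·79 = 90
s_67 = 84·90 + 56·6 + 95·64 + 49·64 + 51·13 = 24
s_68 = 84·24 + 56·90 + 95·6 + 49·64 + 51·64 = 58
s_69 = 84·58 + 56·24 + 95·90 + 49·6 + 51·64 = 88
s_70 = 84·88 + 56·58 + 95·24 + 49·90 + 51·6 = 79
s_71 = 84·79 + 56·88 + 95·58 + 49·24 + 51·90 = 45

45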